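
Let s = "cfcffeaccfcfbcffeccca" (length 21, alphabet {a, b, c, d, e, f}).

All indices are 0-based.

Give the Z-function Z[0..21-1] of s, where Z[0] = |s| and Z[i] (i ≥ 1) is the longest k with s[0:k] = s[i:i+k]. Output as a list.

[21, 0, 2, 0, 0, 0, 0, 1, 4, 0, 2, 0, 0, 2, 0, 0, 0, 1, 1, 1, 0]

Z[0]=21
i=1: fresh scan; Z[1]=0
i=2: fresh scan; Z[2]=2 scan→box=[2,4)
i=3: min(r-i=1, Z[1]=0)=0; Z[3]=0
i=4: fresh scan; Z[4]=0
i=5: fresh scan; Z[5]=0
i=6: fresh scan; Z[6]=0
i=7: fresh scan; Z[7]=1 scan→box=[7,8)
i=8: fresh scan; Z[8]=4 scan→box=[8,12)
i=9: min(r-i=3, Z[1]=0)=0; Z[9]=0
i=10: min(r-i=2, Z[2]=2)=2; Z[10]=2
i=11: min(r-i=1, Z[3]=0)=0; Z[11]=0
i=12: fresh scan; Z[12]=0
i=13: fresh scan; Z[13]=2 scan→box=[13,15)
i=14: min(r-i=1, Z[1]=0)=0; Z[14]=0
i=15: fresh scan; Z[15]=0
i=16: fresh scan; Z[16]=0
i=17: fresh scan; Z[17]=1 scan→box=[17,18)
i=18: fresh scan; Z[18]=1 scan→box=[18,19)
i=19: fresh scan; Z[19]=1 scan→box=[19,20)
i=20: fresh scan; Z[20]=0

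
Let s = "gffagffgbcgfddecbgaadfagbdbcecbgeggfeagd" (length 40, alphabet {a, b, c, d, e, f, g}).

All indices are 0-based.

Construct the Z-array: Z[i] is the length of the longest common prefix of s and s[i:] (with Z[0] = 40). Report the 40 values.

Z[0]=40
i=1: outside box; Z[1]=0
i=2: outside box; Z[2]=0
i=3: outside box; Z[3]=0
i=4: outside box; Z[4]=3 extend→box=[4,7)
i=5: min(r-i=2, Z[1]=0)=0; Z[5]=0
i=6: min(r-i=1, Z[2]=0)=0; Z[6]=0
i=7: outside box; Z[7]=1 extend→box=[7,8)
i=8: outside box; Z[8]=0
i=9: outside box; Z[9]=0
i=10: outside box; Z[10]=2 extend→box=[10,12)
i=11: min(r-i=1, Z[1]=0)=0; Z[11]=0
i=12: outside box; Z[12]=0
i=13: outside box; Z[13]=0
i=14: outside box; Z[14]=0
i=15: outside box; Z[15]=0
i=16: outside box; Z[16]=0
i=17: outside box; Z[17]=1 extend→box=[17,18)
i=18: outside box; Z[18]=0
i=19: outside box; Z[19]=0
i=20: outside box; Z[20]=0
i=21: outside box; Z[21]=0
i=22: outside box; Z[22]=0
i=23: outside box; Z[23]=1 extend→box=[23,24)
i=24: outside box; Z[24]=0
i=25: outside box; Z[25]=0
i=26: outside box; Z[26]=0
i=27: outside box; Z[27]=0
i=28: outside box; Z[28]=0
i=29: outside box; Z[29]=0
i=30: outside box; Z[30]=0
i=31: outside box; Z[31]=1 extend→box=[31,32)
i=32: outside box; Z[32]=0
i=33: outside box; Z[33]=1 extend→box=[33,34)
i=34: outside box; Z[34]=2 extend→box=[34,36)
i=35: min(r-i=1, Z[1]=0)=0; Z[35]=0
i=36: outside box; Z[36]=0
i=37: outside box; Z[37]=0
i=38: outside box; Z[38]=1 extend→box=[38,39)
i=39: outside box; Z[39]=0

[40, 0, 0, 0, 3, 0, 0, 1, 0, 0, 2, 0, 0, 0, 0, 0, 0, 1, 0, 0, 0, 0, 0, 1, 0, 0, 0, 0, 0, 0, 0, 1, 0, 1, 2, 0, 0, 0, 1, 0]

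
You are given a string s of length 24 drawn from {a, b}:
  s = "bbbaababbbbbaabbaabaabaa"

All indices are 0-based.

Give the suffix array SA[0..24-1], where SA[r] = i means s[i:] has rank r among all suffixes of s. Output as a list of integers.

[23, 22, 19, 16, 3, 12, 20, 17, 4, 13, 6, 21, 18, 15, 2, 11, 5, 14, 1, 10, 0, 9, 8, 7]

rank | idx | suffix
   0 |  23 | a
   1 |  22 | aa
   2 |  19 | aabaa
   3 |  16 | aabaabaa
   4 |   3 | aababbbbbaabbaabaabaa
   5 |  12 | aabbaabaabaa
   6 |  20 | abaa
   7 |  17 | abaabaa
   8 |   4 | ababbbbbaabbaabaabaa
   9 |  13 | abbaabaabaa
  10 |   6 | abbbbbaabbaabaabaa
  11 |  21 | baa
  12 |  18 | baabaa
  13 |  15 | baabaabaa
  14 |   2 | baababbbbbaabbaabaabaa
  15 |  11 | baabbaabaabaa
  16 |   5 | babbbbbaabbaabaabaa
  17 |  14 | bbaabaabaa
  18 |   1 | bbaababbbbbaabbaabaabaa
  19 |  10 | bbaabbaabaabaa
  20 |   0 | bbbaababbbbbaabbaabaabaa
  21 |   9 | bbbaabbaabaabaa
  22 |   8 | bbbbaabbaabaabaa
  23 |   7 | bbbbbaabbaabaabaa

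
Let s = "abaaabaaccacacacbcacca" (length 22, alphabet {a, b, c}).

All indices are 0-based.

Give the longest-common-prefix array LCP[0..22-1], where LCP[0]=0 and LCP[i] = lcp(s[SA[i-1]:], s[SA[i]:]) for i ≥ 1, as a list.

rank | idx | suffix
   0 |  21 | a
   1 |   2 | aaabaaccacacacbcacca
   2 |   3 | aabaaccacacacbcacca
   3 |   6 | aaccacacacbcacca
   4 |   0 | abaaabaaccacacacbcacca
   5 |   4 | abaaccacacacbcacca
   6 |  10 | acacacbcacca
   7 |  12 | acacbcacca
   8 |  14 | acbcacca
   9 |  18 | acca
  10 |   7 | accacacacbcacca
  11 |   1 | baaabaaccacacacbcacca
  12 |   5 | baaccacacacbcacca
  13 |  16 | bcacca
  14 |  20 | ca
  15 |   9 | cacacacbcacca
  16 |  11 | cacacbcacca
  17 |  13 | cacbcacca
  18 |  17 | cacca
  19 |  15 | cbcacca
  20 |  19 | cca
  21 |   8 | ccacacacbcacca

SA = [21, 2, 3, 6, 0, 4, 10, 12, 14, 18, 7, 1, 5, 16, 20, 9, 11, 13, 17, 15, 19, 8]
rank  pair      lcp
   1  s[21:],s[2:]  1  'a'
   2  s[2:],s[3:]  2  'aa'
   3  s[3:],s[6:]  2  'aa'
   4  s[6:],s[0:]  1  'a'
   5  s[0:],s[4:]  4  'abaa'
   6  s[4:],s[10:]  1  'a'
   7  s[10:],s[12:]  4  'acac'
   8  s[12:],s[14:]  2  'ac'
   9  s[14:],s[18:]  2  'ac'
  10  s[18:],s[7:]  4  'acca'
  11  s[7:],s[1:]  0  ''
  12  s[1:],s[5:]  3  'baa'
  13  s[5:],s[16:]  1  'b'
  14  s[16:],s[20:]  0  ''
  15  s[20:],s[9:]  2  'ca'
  16  s[9:],s[11:]  5  'cacac'
  17  s[11:],s[13:]  3  'cac'
  18  s[13:],s[17:]  3  'cac'
  19  s[17:],s[15:]  1  'c'
  20  s[15:],s[19:]  1  'c'
  21  s[19:],s[8:]  3  'cca'

[0, 1, 2, 2, 1, 4, 1, 4, 2, 2, 4, 0, 3, 1, 0, 2, 5, 3, 3, 1, 1, 3]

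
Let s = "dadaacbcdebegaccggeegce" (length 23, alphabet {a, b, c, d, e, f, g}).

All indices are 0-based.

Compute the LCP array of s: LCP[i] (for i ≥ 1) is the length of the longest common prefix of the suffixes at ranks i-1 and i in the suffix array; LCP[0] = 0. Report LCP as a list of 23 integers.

[0, 1, 2, 1, 0, 1, 0, 1, 1, 1, 1, 0, 2, 1, 0, 1, 1, 1, 2, 0, 1, 1, 1]

rank→(start, suffix):
  0 → (3, 'aacbcdebegaccggeegce')
  1 → (4, 'acbcdebegaccggeegce')
  2 → (13, 'accggeegce')
  3 → (1, 'adaacbcdebegaccggeegce')
  4 → (6, 'bcdebegaccggeegce')
  5 → (10, 'begaccggeegce')
  6 → (5, 'cbcdebegaccggeegce')
  7 → (14, 'ccggeegce')
  8 → (7, 'cdebegaccggeegce')
  9 → (21, 'ce')
  10 → (15, 'cggeegce')
  11 → (2, 'daacbcdebegaccggeegce')
  12 → (0, 'dadaacbcdebegaccggeegce')
  13 → (8, 'debegaccggeegce')
  14 → (22, 'e')
  15 → (9, 'ebegaccggeegce')
  16 → (18, 'eegce')
  17 → (11, 'egaccggeegce')
  18 → (19, 'egce')
  19 → (12, 'gaccggeegce')
  20 → (20, 'gce')
  21 → (17, 'geegce')
  22 → (16, 'ggeegce')

SA = [3, 4, 13, 1, 6, 10, 5, 14, 7, 21, 15, 2, 0, 8, 22, 9, 18, 11, 19, 12, 20, 17, 16]
rank  pair      lcp
   1  s[3:],s[4:]  1  'a'
   2  s[4:],s[13:]  2  'ac'
   3  s[13:],s[1:]  1  'a'
   4  s[1:],s[6:]  0  ''
   5  s[6:],s[10:]  1  'b'
   6  s[10:],s[5:]  0  ''
   7  s[5:],s[14:]  1  'c'
   8  s[14:],s[7:]  1  'c'
   9  s[7:],s[21:]  1  'c'
  10  s[21:],s[15:]  1  'c'
  11  s[15:],s[2:]  0  ''
  12  s[2:],s[0:]  2  'da'
  13  s[0:],s[8:]  1  'd'
  14  s[8:],s[22:]  0  ''
  15  s[22:],s[9:]  1  'e'
  16  s[9:],s[18:]  1  'e'
  17  s[18:],s[11:]  1  'e'
  18  s[11:],s[19:]  2  'eg'
  19  s[19:],s[12:]  0  ''
  20  s[12:],s[20:]  1  'g'
  21  s[20:],s[17:]  1  'g'
  22  s[17:],s[16:]  1  'g'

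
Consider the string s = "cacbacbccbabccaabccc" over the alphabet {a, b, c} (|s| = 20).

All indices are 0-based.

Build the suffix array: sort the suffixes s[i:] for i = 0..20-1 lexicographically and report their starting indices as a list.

sorted suffixes:
  #0 SA[0]=14  'aabccc'
  #1 SA[1]=10  'abccaabccc'
  #2 SA[2]=15  'abccc'
  #3 SA[3]=1  'acbacbccbabccaabccc'
  #4 SA[4]=4  'acbccbabccaabccc'
  #5 SA[5]=9  'babccaabccc'
  #6 SA[6]=3  'bacbccbabccaabccc'
  #7 SA[7]=11  'bccaabccc'
  #8 SA[8]=6  'bccbabccaabccc'
  #9 SA[9]=16  'bccc'
  #10 SA[10]=19  'c'
  #11 SA[11]=13  'caabccc'
  #12 SA[12]=0  'cacbacbccbabccaabccc'
  #13 SA[13]=8  'cbabccaabccc'
  #14 SA[14]=2  'cbacbccbabccaabccc'
  #15 SA[15]=5  'cbccbabccaabccc'
  #16 SA[16]=18  'cc'
  #17 SA[17]=12  'ccaabccc'
  #18 SA[18]=7  'ccbabccaabccc'
  #19 SA[19]=17  'ccc'

[14, 10, 15, 1, 4, 9, 3, 11, 6, 16, 19, 13, 0, 8, 2, 5, 18, 12, 7, 17]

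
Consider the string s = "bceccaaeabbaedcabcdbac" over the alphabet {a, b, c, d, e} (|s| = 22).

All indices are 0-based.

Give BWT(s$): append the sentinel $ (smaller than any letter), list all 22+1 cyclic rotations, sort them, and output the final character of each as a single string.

ccecbabdbaa$acdebbceaca

rank  rotation                 last
    0  $bceccaaeabbaedcabcdbac  c
    1  aaeabbaedcabcdbac$bcecc  c
    2  abbaedcabcdbac$bceccaae  e
    3  abcdbac$bceccaaeabbaedc  c
    4  ac$bceccaaeabbaedcabcdb  b
    5  aeabbaedcabcdbac$bcecca  a
    6  aedcabcdbac$bceccaaeabb  b
    7  bac$bceccaaeabbaedcabcd  d
    8  baedcabcdbac$bceccaaeab  b
    9  bbaedcabcdbac$bceccaaea  a
   10  bcdbac$bceccaaeabbaedca  a
   11  bceccaaeabbaedcabcdbac$  $
   12  c$bceccaaeabbaedcabcdba  a
   13  caaeabbaedcabcdbac$bcec  c
   14  cabcdbac$bceccaaeabbaed  d
   15  ccaaeabbaedcabcdbac$bce  e
   16  cdbac$bceccaaeabbaedcab  b
   17  ceccaaeabbaedcabcdbac$b  b
   18  dbac$bceccaaeabbaedcabc  c
   19  dcabcdbac$bceccaaeabbae  e
   20  eabbaedcabcdbac$bceccaa  a
   21  eccaaeabbaedcabcdbac$bc  c
   22  edcabcdbac$bceccaaeabba  a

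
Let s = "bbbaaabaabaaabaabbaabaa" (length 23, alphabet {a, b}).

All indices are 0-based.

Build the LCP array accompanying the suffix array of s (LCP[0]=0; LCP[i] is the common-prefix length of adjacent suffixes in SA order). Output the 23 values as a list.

[0, 1, 2, 7, 2, 5, 5, 6, 3, 1, 4, 4, 5, 2, 0, 3, 8, 3, 6, 4, 1, 4, 2]

rank→(start, suffix):
  0 → (22, 'a')
  1 → (21, 'aa')
  2 → (3, 'aaabaabaaabaabbaabaa')
  3 → (10, 'aaabaabbaabaa')
  4 → (18, 'aabaa')
  5 → (7, 'aabaaabaabbaabaa')
  6 → (4, 'aabaabaaabaabbaabaa')
  7 → (11, 'aabaabbaabaa')
  8 → (14, 'aabbaabaa')
  9 → (19, 'abaa')
  10 → (8, 'abaaabaabbaabaa')
  11 → (5, 'abaabaaabaabbaabaa')
  12 → (12, 'abaabbaabaa')
  13 → (15, 'abbaabaa')
  14 → (20, 'baa')
  15 → (2, 'baaabaabaaabaabbaabaa')
  16 → (9, 'baaabaabbaabaa')
  17 → (17, 'baabaa')
  18 → (6, 'baabaaabaabbaabaa')
  19 → (13, 'baabbaabaa')
  20 → (1, 'bbaaabaabaaabaabbaabaa')
  21 → (16, 'bbaabaa')
  22 → (0, 'bbbaaabaabaaabaabbaabaa')

SA = [22, 21, 3, 10, 18, 7, 4, 11, 14, 19, 8, 5, 12, 15, 20, 2, 9, 17, 6, 13, 1, 16, 0]
[i] adj suffixes → lcp
  [1] 22/21 → 1 ('a')
  [2] 21/3 → 2 ('aa')
  [3] 3/10 → 7 ('aaabaab')
  [4] 10/18 → 2 ('aa')
  [5] 18/7 → 5 ('aabaa')
  [6] 7/4 → 5 ('aabaa')
  [7] 4/11 → 6 ('aabaab')
  [8] 11/14 → 3 ('aab')
  [9] 14/19 → 1 ('a')
  [10] 19/8 → 4 ('abaa')
  [11] 8/5 → 4 ('abaa')
  [12] 5/12 → 5 ('abaab')
  [13] 12/15 → 2 ('ab')
  [14] 15/20 → 0 ('')
  [15] 20/2 → 3 ('baa')
  [16] 2/9 → 8 ('baaabaab')
  [17] 9/17 → 3 ('baa')
  [18] 17/6 → 6 ('baabaa')
  [19] 6/13 → 4 ('baab')
  [20] 13/1 → 1 ('b')
  [21] 1/16 → 4 ('bbaa')
  [22] 16/0 → 2 ('bb')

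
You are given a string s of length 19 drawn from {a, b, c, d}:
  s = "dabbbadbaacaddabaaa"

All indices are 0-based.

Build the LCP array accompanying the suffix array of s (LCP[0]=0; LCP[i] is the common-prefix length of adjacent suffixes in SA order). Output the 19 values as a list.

rank→(start, suffix):
  0 → (18, 'a')
  1 → (17, 'aa')
  2 → (16, 'aaa')
  3 → (8, 'aacaddabaaa')
  4 → (14, 'abaaa')
  5 → (1, 'abbbadbaacaddabaaa')
  6 → (9, 'acaddabaaa')
  7 → (5, 'adbaacaddabaaa')
  8 → (11, 'addabaaa')
  9 → (15, 'baaa')
  10 → (7, 'baacaddabaaa')
  11 → (4, 'badbaacaddabaaa')
  12 → (3, 'bbadbaacaddabaaa')
  13 → (2, 'bbbadbaacaddabaaa')
  14 → (10, 'caddabaaa')
  15 → (13, 'dabaaa')
  16 → (0, 'dabbbadbaacaddabaaa')
  17 → (6, 'dbaacaddabaaa')
  18 → (12, 'ddabaaa')

SA = [18, 17, 16, 8, 14, 1, 9, 5, 11, 15, 7, 4, 3, 2, 10, 13, 0, 6, 12]
rank  pair      lcp
   1  s[18:],s[17:]  1  'a'
   2  s[17:],s[16:]  2  'aa'
   3  s[16:],s[8:]  2  'aa'
   4  s[8:],s[14:]  1  'a'
   5  s[14:],s[1:]  2  'ab'
   6  s[1:],s[9:]  1  'a'
   7  s[9:],s[5:]  1  'a'
   8  s[5:],s[11:]  2  'ad'
   9  s[11:],s[15:]  0  ''
  10  s[15:],s[7:]  3  'baa'
  11  s[7:],s[4:]  2  'ba'
  12  s[4:],s[3:]  1  'b'
  13  s[3:],s[2:]  2  'bb'
  14  s[2:],s[10:]  0  ''
  15  s[10:],s[13:]  0  ''
  16  s[13:],s[0:]  3  'dab'
  17  s[0:],s[6:]  1  'd'
  18  s[6:],s[12:]  1  'd'

[0, 1, 2, 2, 1, 2, 1, 1, 2, 0, 3, 2, 1, 2, 0, 0, 3, 1, 1]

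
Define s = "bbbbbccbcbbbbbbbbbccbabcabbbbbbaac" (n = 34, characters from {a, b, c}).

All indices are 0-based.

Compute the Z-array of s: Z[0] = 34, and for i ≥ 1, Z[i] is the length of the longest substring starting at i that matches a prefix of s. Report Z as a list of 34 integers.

Z[0]=34
i=1: i≥r, start 0; Z[1]=4 grow→box=[1,5)
i=2: min(r-i=3, Z[1]=4)=3; Z[2]=3
i=3: min(r-i=2, Z[2]=3)=2; Z[3]=2
i=4: min(r-i=1, Z[3]=2)=1; Z[4]=1
i=5: i≥r, start 0; Z[5]=0
i=6: i≥r, start 0; Z[6]=0
i=7: i≥r, start 0; Z[7]=1 grow→box=[7,8)
i=8: i≥r, start 0; Z[8]=0
i=9: i≥r, start 0; Z[9]=5 grow→box=[9,14)
i=10: min(r-i=4, Z[1]=4)=4; Z[10]=5 grow→box=[10,15)
i=11: min(r-i=4, Z[1]=4)=4; Z[11]=5 grow→box=[11,16)
i=12: min(r-i=4, Z[1]=4)=4; Z[12]=5 grow→box=[12,17)
i=13: min(r-i=4, Z[1]=4)=4; Z[13]=8 grow→box=[13,21)
i=14: min(r-i=7, Z[1]=4)=4; Z[14]=4
i=15: min(r-i=6, Z[2]=3)=3; Z[15]=3
i=16: min(r-i=5, Z[3]=2)=2; Z[16]=2
i=17: min(r-i=4, Z[4]=1)=1; Z[17]=1
i=18: min(r-i=3, Z[5]=0)=0; Z[18]=0
i=19: min(r-i=2, Z[6]=0)=0; Z[19]=0
i=20: min(r-i=1, Z[7]=1)=1; Z[20]=1
i=21: i≥r, start 0; Z[21]=0
i=22: i≥r, start 0; Z[22]=1 grow→box=[22,23)
i=23: i≥r, start 0; Z[23]=0
i=24: i≥r, start 0; Z[24]=0
i=25: i≥r, start 0; Z[25]=5 grow→box=[25,30)
i=26: min(r-i=4, Z[1]=4)=4; Z[26]=5 grow→box=[26,31)
i=27: min(r-i=4, Z[1]=4)=4; Z[27]=4
i=28: min(r-i=3, Z[2]=3)=3; Z[28]=3
i=29: min(r-i=2, Z[3]=2)=2; Z[29]=2
i=30: min(r-i=1, Z[4]=1)=1; Z[30]=1
i=31: i≥r, start 0; Z[31]=0
i=32: i≥r, start 0; Z[32]=0
i=33: i≥r, start 0; Z[33]=0

[34, 4, 3, 2, 1, 0, 0, 1, 0, 5, 5, 5, 5, 8, 4, 3, 2, 1, 0, 0, 1, 0, 1, 0, 0, 5, 5, 4, 3, 2, 1, 0, 0, 0]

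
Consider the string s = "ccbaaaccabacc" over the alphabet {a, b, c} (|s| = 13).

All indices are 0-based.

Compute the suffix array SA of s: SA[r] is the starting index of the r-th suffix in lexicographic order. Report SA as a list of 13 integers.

[3, 4, 8, 10, 5, 2, 9, 12, 7, 1, 11, 6, 0]

rank | idx | suffix
   0 |   3 | aaaccabacc
   1 |   4 | aaccabacc
   2 |   8 | abacc
   3 |  10 | acc
   4 |   5 | accabacc
   5 |   2 | baaaccabacc
   6 |   9 | bacc
   7 |  12 | c
   8 |   7 | cabacc
   9 |   1 | cbaaaccabacc
  10 |  11 | cc
  11 |   6 | ccabacc
  12 |   0 | ccbaaaccabacc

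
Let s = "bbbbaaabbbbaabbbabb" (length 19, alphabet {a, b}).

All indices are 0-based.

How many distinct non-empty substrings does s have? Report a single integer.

139

rank | idx | suffix
   0 |   4 | aaabbbbaabbbabb
   1 |  11 | aabbbabb
   2 |   5 | aabbbbaabbbabb
   3 |  16 | abb
   4 |  12 | abbbabb
   5 |   6 | abbbbaabbbabb
   6 |  18 | b
   7 |   3 | baaabbbbaabbbabb
   8 |  10 | baabbbabb
   9 |  15 | babb
  10 |  17 | bb
  11 |   2 | bbaaabbbbaabbbabb
  12 |   9 | bbaabbbabb
  13 |  14 | bbabb
  14 |   1 | bbbaaabbbbaabbbabb
  15 |   8 | bbbaabbbabb
  16 |  13 | bbbabb
  17 |   0 | bbbbaaabbbbaabbbabb
  18 |   7 | bbbbaabbbabb

SA = [4, 11, 5, 16, 12, 6, 18, 3, 10, 15, 17, 2, 9, 14, 1, 8, 13, 0, 7]
i: (SA[i-1],SA[i]) lcp shared
  1: (4,11) 2 'aa'
  2: (11,5) 5 'aabbb'
  3: (5,16) 1 'a'
  4: (16,12) 3 'abb'
  5: (12,6) 4 'abbb'
  6: (6,18) 0 ''
  7: (18,3) 1 'b'
  8: (3,10) 3 'baa'
  9: (10,15) 2 'ba'
  10: (15,17) 1 'b'
  11: (17,2) 2 'bb'
  12: (2,9) 4 'bbaa'
  13: (9,14) 3 'bba'
  14: (14,1) 2 'bb'
  15: (1,8) 5 'bbbaa'
  16: (8,13) 4 'bbba'
  17: (13,0) 3 'bbb'
  18: (0,7) 6 'bbbbaa'

n(n+1)/2 = 19·20/2 = 190
Σ LCP = 0 + 2 + 5 + 1 + 3 + 4 + 0 + 1 + 3 + 2 + 1 + 2 + 4 + 3 + 2 + 5 + 4 + 3 + 6 = 51
distinct = 190 − 51 = 139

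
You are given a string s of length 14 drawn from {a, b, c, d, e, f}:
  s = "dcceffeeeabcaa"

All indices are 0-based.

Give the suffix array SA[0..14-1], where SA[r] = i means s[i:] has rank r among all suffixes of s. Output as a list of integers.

[13, 12, 9, 10, 11, 1, 2, 0, 8, 7, 6, 3, 5, 4]

rank | idx | suffix
   0 |  13 | a
   1 |  12 | aa
   2 |   9 | abcaa
   3 |  10 | bcaa
   4 |  11 | caa
   5 |   1 | cceffeeeabcaa
   6 |   2 | ceffeeeabcaa
   7 |   0 | dcceffeeeabcaa
   8 |   8 | eabcaa
   9 |   7 | eeabcaa
  10 |   6 | eeeabcaa
  11 |   3 | effeeeabcaa
  12 |   5 | feeeabcaa
  13 |   4 | ffeeeabcaa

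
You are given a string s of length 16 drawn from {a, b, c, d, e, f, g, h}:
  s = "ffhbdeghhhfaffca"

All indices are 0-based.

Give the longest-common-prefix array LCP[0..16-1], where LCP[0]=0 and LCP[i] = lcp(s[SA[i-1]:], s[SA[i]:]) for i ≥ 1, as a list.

[0, 1, 0, 0, 0, 0, 0, 1, 1, 2, 1, 0, 0, 1, 1, 2]

rank | idx | suffix
   0 |  15 | a
   1 |  11 | affca
   2 |   3 | bdeghhhfaffca
   3 |  14 | ca
   4 |   4 | deghhhfaffca
   5 |   5 | eghhhfaffca
   6 |  10 | faffca
   7 |  13 | fca
   8 |  12 | ffca
   9 |   0 | ffhbdeghhhfaffca
  10 |   1 | fhbdeghhhfaffca
  11 |   6 | ghhhfaffca
  12 |   2 | hbdeghhhfaffca
  13 |   9 | hfaffca
  14 |   8 | hhfaffca
  15 |   7 | hhhfaffca

SA = [15, 11, 3, 14, 4, 5, 10, 13, 12, 0, 1, 6, 2, 9, 8, 7]
i: (SA[i-1],SA[i]) lcp shared
  1: (15,11) 1 'a'
  2: (11,3) 0 ''
  3: (3,14) 0 ''
  4: (14,4) 0 ''
  5: (4,5) 0 ''
  6: (5,10) 0 ''
  7: (10,13) 1 'f'
  8: (13,12) 1 'f'
  9: (12,0) 2 'ff'
  10: (0,1) 1 'f'
  11: (1,6) 0 ''
  12: (6,2) 0 ''
  13: (2,9) 1 'h'
  14: (9,8) 1 'h'
  15: (8,7) 2 'hh'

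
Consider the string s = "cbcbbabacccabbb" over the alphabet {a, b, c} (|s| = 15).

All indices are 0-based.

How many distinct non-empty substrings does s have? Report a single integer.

rank | idx | suffix
   0 |   5 | abacccabbb
   1 |  11 | abbb
   2 |   7 | acccabbb
   3 |  14 | b
   4 |   4 | babacccabbb
   5 |   6 | bacccabbb
   6 |  13 | bb
   7 |   3 | bbabacccabbb
   8 |  12 | bbb
   9 |   1 | bcbbabacccabbb
  10 |  10 | cabbb
  11 |   2 | cbbabacccabbb
  12 |   0 | cbcbbabacccabbb
  13 |   9 | ccabbb
  14 |   8 | cccabbb

SA = [5, 11, 7, 14, 4, 6, 13, 3, 12, 1, 10, 2, 0, 9, 8]
[i] adj suffixes → lcp
  [1] 5/11 → 2 ('ab')
  [2] 11/7 → 1 ('a')
  [3] 7/14 → 0 ('')
  [4] 14/4 → 1 ('b')
  [5] 4/6 → 2 ('ba')
  [6] 6/13 → 1 ('b')
  [7] 13/3 → 2 ('bb')
  [8] 3/12 → 2 ('bb')
  [9] 12/1 → 1 ('b')
  [10] 1/10 → 0 ('')
  [11] 10/2 → 1 ('c')
  [12] 2/0 → 2 ('cb')
  [13] 0/9 → 1 ('c')
  [14] 9/8 → 2 ('cc')

n(n+1)/2 = 15·16/2 = 120
Σ LCP = 0 + 2 + 1 + 0 + 1 + 2 + 1 + 2 + 2 + 1 + 0 + 1 + 2 + 1 + 2 = 18
distinct = 120 − 18 = 102

102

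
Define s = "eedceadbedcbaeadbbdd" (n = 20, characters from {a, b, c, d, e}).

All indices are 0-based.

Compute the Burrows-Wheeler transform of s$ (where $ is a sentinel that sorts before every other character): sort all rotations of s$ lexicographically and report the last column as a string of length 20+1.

rank  rotation               last
    0  $eedceadbedcbaeadbbdd  d
    1  adbbdd$eedceadbedcbae  e
    2  adbedcbaeadbbdd$eedce  e
    3  aeadbbdd$eedceadbedcb  b
    4  baeadbbdd$eedceadbedc  c
    5  bbdd$eedceadbedcbaead  d
    6  bdd$eedceadbedcbaeadb  b
    7  bedcbaeadbbdd$eedcead  d
    8  cbaeadbbdd$eedceadbed  d
    9  ceadbedcbaeadbbdd$eed  d
   10  d$eedceadbedcbaeadbbd  d
   11  dbbdd$eedceadbedcbaea  a
   12  dbedcbaeadbbdd$eedcea  a
   13  dcbaeadbbdd$eedceadbe  e
   14  dceadbedcbaeadbbdd$ee  e
   15  dd$eedceadbedcbaeadbb  b
   16  eadbbdd$eedceadbedcba  a
   17  eadbedcbaeadbbdd$eedc  c
   18  edcbaeadbbdd$eedceadb  b
   19  edceadbedcbaeadbbdd$e  e
   20  eedceadbedcbaeadbbdd$  $

deebcdbddddaaeebacbe$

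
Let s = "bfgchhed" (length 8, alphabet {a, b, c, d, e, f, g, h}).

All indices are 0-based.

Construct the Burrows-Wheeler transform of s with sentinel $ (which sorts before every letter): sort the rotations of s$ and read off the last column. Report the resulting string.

d$gehbfhc

rank  rotation   last
    0  $bfgchhed  d
    1  bfgchhed$  $
    2  chhed$bfg  g
    3  d$bfgchhe  e
    4  ed$bfgchh  h
    5  fgchhed$b  b
    6  gchhed$bf  f
    7  hed$bfgch  h
    8  hhed$bfgc  c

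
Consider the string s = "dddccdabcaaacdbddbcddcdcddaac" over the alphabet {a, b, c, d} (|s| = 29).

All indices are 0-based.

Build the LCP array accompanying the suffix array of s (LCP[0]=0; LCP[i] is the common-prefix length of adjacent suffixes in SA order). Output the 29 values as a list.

[0, 2, 3, 1, 1, 2, 0, 2, 1, 0, 1, 1, 1, 2, 2, 2, 3, 0, 2, 1, 2, 1, 2, 3, 1, 2, 2, 3, 2]

sorted suffixes:
  #0 SA[0]=9  'aaacdbddbcddcdcddaac'
  #1 SA[1]=26  'aac'
  #2 SA[2]=10  'aacdbddbcddcdcddaac'
  #3 SA[3]=6  'abcaaacdbddbcddcdcddaac'
  #4 SA[4]=27  'ac'
  #5 SA[5]=11  'acdbddbcddcdcddaac'
  #6 SA[6]=7  'bcaaacdbddbcddcdcddaac'
  #7 SA[7]=17  'bcddcdcddaac'
  #8 SA[8]=14  'bddbcddcdcddaac'
  #9 SA[9]=28  'c'
  #10 SA[10]=8  'caaacdbddbcddcdcddaac'
  #11 SA[11]=3  'ccdabcaaacdbddbcddcdcddaac'
  #12 SA[12]=4  'cdabcaaacdbddbcddcdcddaac'
  #13 SA[13]=12  'cdbddbcddcdcddaac'
  #14 SA[14]=21  'cdcddaac'
  #15 SA[15]=23  'cddaac'
  #16 SA[16]=18  'cddcdcddaac'
  #17 SA[17]=25  'daac'
  #18 SA[18]=5  'dabcaaacdbddbcddcdcddaac'
  #19 SA[19]=16  'dbcddcdcddaac'
  #20 SA[20]=13  'dbddbcddcdcddaac'
  #21 SA[21]=2  'dccdabcaaacdbddbcddcdcddaac'
  #22 SA[22]=20  'dcdcddaac'
  #23 SA[23]=22  'dcddaac'
  #24 SA[24]=24  'ddaac'
  #25 SA[25]=15  'ddbcddcdcddaac'
  #26 SA[26]=1  'ddccdabcaaacdbddbcddcdcddaac'
  #27 SA[27]=19  'ddcdcddaac'
  #28 SA[28]=0  'dddccdabcaaacdbddbcddcdcddaac'

SA = [9, 26, 10, 6, 27, 11, 7, 17, 14, 28, 8, 3, 4, 12, 21, 23, 18, 25, 5, 16, 13, 2, 20, 22, 24, 15, 1, 19, 0]
rank  pair      lcp
   1  s[9:],s[26:]  2  'aa'
   2  s[26:],s[10:]  3  'aac'
   3  s[10:],s[6:]  1  'a'
   4  s[6:],s[27:]  1  'a'
   5  s[27:],s[11:]  2  'ac'
   6  s[11:],s[7:]  0  ''
   7  s[7:],s[17:]  2  'bc'
   8  s[17:],s[14:]  1  'b'
   9  s[14:],s[28:]  0  ''
  10  s[28:],s[8:]  1  'c'
  11  s[8:],s[3:]  1  'c'
  12  s[3:],s[4:]  1  'c'
  13  s[4:],s[12:]  2  'cd'
  14  s[12:],s[21:]  2  'cd'
  15  s[21:],s[23:]  2  'cd'
  16  s[23:],s[18:]  3  'cdd'
  17  s[18:],s[25:]  0  ''
  18  s[25:],s[5:]  2  'da'
  19  s[5:],s[16:]  1  'd'
  20  s[16:],s[13:]  2  'db'
  21  s[13:],s[2:]  1  'd'
  22  s[2:],s[20:]  2  'dc'
  23  s[20:],s[22:]  3  'dcd'
  24  s[22:],s[24:]  1  'd'
  25  s[24:],s[15:]  2  'dd'
  26  s[15:],s[1:]  2  'dd'
  27  s[1:],s[19:]  3  'ddc'
  28  s[19:],s[0:]  2  'dd'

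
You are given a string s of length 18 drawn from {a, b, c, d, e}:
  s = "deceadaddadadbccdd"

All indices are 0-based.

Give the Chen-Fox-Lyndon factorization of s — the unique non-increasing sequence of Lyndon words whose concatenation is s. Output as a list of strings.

emit factor 1: 'de' (i=0, period=2)
emit factor 2: 'ce' (i=2, period=2)
emit factor 3: 'adadd' (i=4, period=5)
emit factor 4: 'adadbccdd' (i=9, period=9)

["de", "ce", "adadd", "adadbccdd"]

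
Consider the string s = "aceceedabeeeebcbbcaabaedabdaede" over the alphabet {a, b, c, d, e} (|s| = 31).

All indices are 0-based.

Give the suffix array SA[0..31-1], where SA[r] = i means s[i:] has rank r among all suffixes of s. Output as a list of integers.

[18, 19, 24, 7, 0, 21, 27, 20, 15, 16, 13, 25, 8, 17, 14, 1, 3, 23, 6, 26, 29, 30, 12, 2, 22, 5, 28, 11, 4, 10, 9]

rank→(start, suffix):
  0 → (18, 'aabaedabdaede')
  1 → (19, 'abaedabdaede')
  2 → (24, 'abdaede')
  3 → (7, 'abeeeebcbbcaabaedabdaede')
  4 → (0, 'aceceedabeeeebcbbcaabaedabdaede')
  5 → (21, 'aedabdaede')
  6 → (27, 'aede')
  7 → (20, 'baedabdaede')
  8 → (15, 'bbcaabaedabdaede')
  9 → (16, 'bcaabaedabdaede')
  10 → (13, 'bcbbcaabaedabdaede')
  11 → (25, 'bdaede')
  12 → (8, 'beeeebcbbcaabaedabdaede')
  13 → (17, 'caabaedabdaede')
  14 → (14, 'cbbcaabaedabdaede')
  15 → (1, 'ceceedabeeeebcbbcaabaedabdaede')
  16 → (3, 'ceedabeeeebcbbcaabaedabdaede')
  17 → (23, 'dabdaede')
  18 → (6, 'dabeeeebcbbcaabaedabdaede')
  19 → (26, 'daede')
  20 → (29, 'de')
  21 → (30, 'e')
  22 → (12, 'ebcbbcaabaedabdaede')
  23 → (2, 'eceedabeeeebcbbcaabaedabdaede')
  24 → (22, 'edabdaede')
  25 → (5, 'edabeeeebcbbcaabaedabdaede')
  26 → (28, 'ede')
  27 → (11, 'eebcbbcaabaedabdaede')
  28 → (4, 'eedabeeeebcbbcaabaedabdaede')
  29 → (10, 'eeebcbbcaabaedabdaede')
  30 → (9, 'eeeebcbbcaabaedabdaede')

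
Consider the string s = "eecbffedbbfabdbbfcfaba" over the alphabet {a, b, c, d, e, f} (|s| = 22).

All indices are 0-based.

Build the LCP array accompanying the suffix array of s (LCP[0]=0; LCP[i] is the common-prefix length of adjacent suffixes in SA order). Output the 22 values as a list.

[0, 1, 2, 0, 1, 3, 1, 1, 2, 2, 0, 1, 0, 4, 0, 1, 1, 0, 3, 1, 1, 1]

rank | idx | suffix
   0 |  21 | a
   1 |  19 | aba
   2 |  11 | abdbbfcfaba
   3 |  20 | ba
   4 |   8 | bbfabdbbfcfaba
   5 |  14 | bbfcfaba
   6 |  12 | bdbbfcfaba
   7 |   9 | bfabdbbfcfaba
   8 |  15 | bfcfaba
   9 |   3 | bffedbbfabdbbfcfaba
  10 |   2 | cbffedbbfabdbbfcfaba
  11 |  17 | cfaba
  12 |   7 | dbbfabdbbfcfaba
  13 |  13 | dbbfcfaba
  14 |   1 | ecbffedbbfabdbbfcfaba
  15 |   6 | edbbfabdbbfcfaba
  16 |   0 | eecbffedbbfabdbbfcfaba
  17 |  18 | faba
  18 |  10 | fabdbbfcfaba
  19 |  16 | fcfaba
  20 |   5 | fedbbfabdbbfcfaba
  21 |   4 | ffedbbfabdbbfcfaba

SA = [21, 19, 11, 20, 8, 14, 12, 9, 15, 3, 2, 17, 7, 13, 1, 6, 0, 18, 10, 16, 5, 4]
i: (SA[i-1],SA[i]) lcp shared
  1: (21,19) 1 'a'
  2: (19,11) 2 'ab'
  3: (11,20) 0 ''
  4: (20,8) 1 'b'
  5: (8,14) 3 'bbf'
  6: (14,12) 1 'b'
  7: (12,9) 1 'b'
  8: (9,15) 2 'bf'
  9: (15,3) 2 'bf'
  10: (3,2) 0 ''
  11: (2,17) 1 'c'
  12: (17,7) 0 ''
  13: (7,13) 4 'dbbf'
  14: (13,1) 0 ''
  15: (1,6) 1 'e'
  16: (6,0) 1 'e'
  17: (0,18) 0 ''
  18: (18,10) 3 'fab'
  19: (10,16) 1 'f'
  20: (16,5) 1 'f'
  21: (5,4) 1 'f'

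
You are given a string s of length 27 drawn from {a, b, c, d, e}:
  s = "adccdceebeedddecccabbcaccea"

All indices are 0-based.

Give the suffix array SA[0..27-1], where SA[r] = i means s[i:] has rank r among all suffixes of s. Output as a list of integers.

[26, 18, 22, 0, 19, 20, 8, 17, 21, 16, 15, 2, 23, 3, 24, 5, 1, 4, 11, 12, 13, 25, 7, 14, 10, 6, 9]

sorted suffixes:
  #0 SA[0]=26  'a'
  #1 SA[1]=18  'abbcaccea'
  #2 SA[2]=22  'accea'
  #3 SA[3]=0  'adccdceebeedddecccabbcaccea'
  #4 SA[4]=19  'bbcaccea'
  #5 SA[5]=20  'bcaccea'
  #6 SA[6]=8  'beedddecccabbcaccea'
  #7 SA[7]=17  'cabbcaccea'
  #8 SA[8]=21  'caccea'
  #9 SA[9]=16  'ccabbcaccea'
  #10 SA[10]=15  'cccabbcaccea'
  #11 SA[11]=2  'ccdceebeedddecccabbcaccea'
  #12 SA[12]=23  'ccea'
  #13 SA[13]=3  'cdceebeedddecccabbcaccea'
  #14 SA[14]=24  'cea'
  #15 SA[15]=5  'ceebeedddecccabbcaccea'
  #16 SA[16]=1  'dccdceebeedddecccabbcaccea'
  #17 SA[17]=4  'dceebeedddecccabbcaccea'
  #18 SA[18]=11  'dddecccabbcaccea'
  #19 SA[19]=12  'ddecccabbcaccea'
  #20 SA[20]=13  'decccabbcaccea'
  #21 SA[21]=25  'ea'
  #22 SA[22]=7  'ebeedddecccabbcaccea'
  #23 SA[23]=14  'ecccabbcaccea'
  #24 SA[24]=10  'edddecccabbcaccea'
  #25 SA[25]=6  'eebeedddecccabbcaccea'
  #26 SA[26]=9  'eedddecccabbcaccea'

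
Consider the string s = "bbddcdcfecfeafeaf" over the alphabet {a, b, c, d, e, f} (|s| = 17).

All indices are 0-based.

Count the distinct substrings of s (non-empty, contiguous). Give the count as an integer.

132

rank→(start, suffix):
  0 → (15, 'af')
  1 → (12, 'afeaf')
  2 → (0, 'bbddcdcfecfeafeaf')
  3 → (1, 'bddcdcfecfeafeaf')
  4 → (4, 'cdcfecfeafeaf')
  5 → (9, 'cfeafeaf')
  6 → (6, 'cfecfeafeaf')
  7 → (3, 'dcdcfecfeafeaf')
  8 → (5, 'dcfecfeafeaf')
  9 → (2, 'ddcdcfecfeafeaf')
  10 → (14, 'eaf')
  11 → (11, 'eafeaf')
  12 → (8, 'ecfeafeaf')
  13 → (16, 'f')
  14 → (13, 'feaf')
  15 → (10, 'feafeaf')
  16 → (7, 'fecfeafeaf')

SA = [15, 12, 0, 1, 4, 9, 6, 3, 5, 2, 14, 11, 8, 16, 13, 10, 7]
[i] adj suffixes → lcp
  [1] 15/12 → 2 ('af')
  [2] 12/0 → 0 ('')
  [3] 0/1 → 1 ('b')
  [4] 1/4 → 0 ('')
  [5] 4/9 → 1 ('c')
  [6] 9/6 → 3 ('cfe')
  [7] 6/3 → 0 ('')
  [8] 3/5 → 2 ('dc')
  [9] 5/2 → 1 ('d')
  [10] 2/14 → 0 ('')
  [11] 14/11 → 3 ('eaf')
  [12] 11/8 → 1 ('e')
  [13] 8/16 → 0 ('')
  [14] 16/13 → 1 ('f')
  [15] 13/10 → 4 ('feaf')
  [16] 10/7 → 2 ('fe')

n(n+1)/2 = 17·18/2 = 153
Σ LCP = 0 + 2 + 0 + 1 + 0 + 1 + 3 + 0 + 2 + 1 + 0 + 3 + 1 + 0 + 1 + 4 + 2 = 21
distinct = 153 − 21 = 132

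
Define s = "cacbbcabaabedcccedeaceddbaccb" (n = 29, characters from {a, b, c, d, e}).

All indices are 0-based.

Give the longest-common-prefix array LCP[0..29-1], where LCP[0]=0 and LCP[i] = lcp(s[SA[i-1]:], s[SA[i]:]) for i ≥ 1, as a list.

rank→(start, suffix):
  0 → (8, 'aabedcccedeaceddbaccb')
  1 → (6, 'abaabedcccedeaceddbaccb')
  2 → (9, 'abedcccedeaceddbaccb')
  3 → (1, 'acbbcabaabedcccedeaceddbaccb')
  4 → (25, 'accb')
  5 → (19, 'aceddbaccb')
  6 → (28, 'b')
  7 → (7, 'baabedcccedeaceddbaccb')
  8 → (24, 'baccb')
  9 → (3, 'bbcabaabedcccedeaceddbaccb')
  10 → (4, 'bcabaabedcccedeaceddbaccb')
  11 → (10, 'bedcccedeaceddbaccb')
  12 → (5, 'cabaabedcccedeaceddbaccb')
  13 → (0, 'cacbbcabaabedcccedeaceddbaccb')
  14 → (27, 'cb')
  15 → (2, 'cbbcabaabedcccedeaceddbaccb')
  16 → (26, 'ccb')
  17 → (13, 'cccedeaceddbaccb')
  18 → (14, 'ccedeaceddbaccb')
  19 → (20, 'ceddbaccb')
  20 → (15, 'cedeaceddbaccb')
  21 → (23, 'dbaccb')
  22 → (12, 'dcccedeaceddbaccb')
  23 → (22, 'ddbaccb')
  24 → (17, 'deaceddbaccb')
  25 → (18, 'eaceddbaccb')
  26 → (11, 'edcccedeaceddbaccb')
  27 → (21, 'eddbaccb')
  28 → (16, 'edeaceddbaccb')

SA = [8, 6, 9, 1, 25, 19, 28, 7, 24, 3, 4, 10, 5, 0, 27, 2, 26, 13, 14, 20, 15, 23, 12, 22, 17, 18, 11, 21, 16]
[i] adj suffixes → lcp
  [1] 8/6 → 1 ('a')
  [2] 6/9 → 2 ('ab')
  [3] 9/1 → 1 ('a')
  [4] 1/25 → 2 ('ac')
  [5] 25/19 → 2 ('ac')
  [6] 19/28 → 0 ('')
  [7] 28/7 → 1 ('b')
  [8] 7/24 → 2 ('ba')
  [9] 24/3 → 1 ('b')
  [10] 3/4 → 1 ('b')
  [11] 4/10 → 1 ('b')
  [12] 10/5 → 0 ('')
  [13] 5/0 → 2 ('ca')
  [14] 0/27 → 1 ('c')
  [15] 27/2 → 2 ('cb')
  [16] 2/26 → 1 ('c')
  [17] 26/13 → 2 ('cc')
  [18] 13/14 → 2 ('cc')
  [19] 14/20 → 1 ('c')
  [20] 20/15 → 3 ('ced')
  [21] 15/23 → 0 ('')
  [22] 23/12 → 1 ('d')
  [23] 12/22 → 1 ('d')
  [24] 22/17 → 1 ('d')
  [25] 17/18 → 0 ('')
  [26] 18/11 → 1 ('e')
  [27] 11/21 → 2 ('ed')
  [28] 21/16 → 2 ('ed')

[0, 1, 2, 1, 2, 2, 0, 1, 2, 1, 1, 1, 0, 2, 1, 2, 1, 2, 2, 1, 3, 0, 1, 1, 1, 0, 1, 2, 2]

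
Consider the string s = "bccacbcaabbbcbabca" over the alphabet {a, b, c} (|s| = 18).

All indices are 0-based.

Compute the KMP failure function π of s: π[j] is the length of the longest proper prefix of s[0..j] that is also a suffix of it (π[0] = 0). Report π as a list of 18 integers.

[0, 0, 0, 0, 0, 1, 2, 0, 0, 1, 1, 1, 2, 1, 0, 1, 2, 0]

π[0] = 0
j=1 s[j]='c': π[1]=0 (border '')
j=2 s[j]='c': π[2]=0 (border '')
j=3 s[j]='a': π[3]=0 (border '')
j=4 s[j]='c': π[4]=0 (border '')
j=5 s[j]='b': π[5]=1 (border 'b')
j=6 s[j]='c': π[6]=2 (border 'bc')
j=7 s[j]='a': k: 2→0; π[7]=0 (border '')
j=8 s[j]='a': π[8]=0 (border '')
j=9 s[j]='b': π[9]=1 (border 'b')
j=10 s[j]='b': k: 1→0; π[10]=1 (border 'b')
j=11 s[j]='b': k: 1→0; π[11]=1 (border 'b')
j=12 s[j]='c': π[12]=2 (border 'bc')
j=13 s[j]='b': k: 2→0; π[13]=1 (border 'b')
j=14 s[j]='a': k: 1→0; π[14]=0 (border '')
j=15 s[j]='b': π[15]=1 (border 'b')
j=16 s[j]='c': π[16]=2 (border 'bc')
j=17 s[j]='a': k: 2→0; π[17]=0 (border '')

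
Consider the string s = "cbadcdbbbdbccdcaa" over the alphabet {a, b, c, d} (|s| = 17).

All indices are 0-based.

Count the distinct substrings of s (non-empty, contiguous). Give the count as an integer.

136

rank | idx | suffix
   0 |  16 | a
   1 |  15 | aa
   2 |   2 | adcdbbbdbccdcaa
   3 |   1 | badcdbbbdbccdcaa
   4 |   6 | bbbdbccdcaa
   5 |   7 | bbdbccdcaa
   6 |  10 | bccdcaa
   7 |   8 | bdbccdcaa
   8 |  14 | caa
   9 |   0 | cbadcdbbbdbccdcaa
  10 |  11 | ccdcaa
  11 |   4 | cdbbbdbccdcaa
  12 |  12 | cdcaa
  13 |   5 | dbbbdbccdcaa
  14 |   9 | dbccdcaa
  15 |  13 | dcaa
  16 |   3 | dcdbbbdbccdcaa

SA = [16, 15, 2, 1, 6, 7, 10, 8, 14, 0, 11, 4, 12, 5, 9, 13, 3]
rank  pair      lcp
   1  s[16:],s[15:]  1  'a'
   2  s[15:],s[2:]  1  'a'
   3  s[2:],s[1:]  0  ''
   4  s[1:],s[6:]  1  'b'
   5  s[6:],s[7:]  2  'bb'
   6  s[7:],s[10:]  1  'b'
   7  s[10:],s[8:]  1  'b'
   8  s[8:],s[14:]  0  ''
   9  s[14:],s[0:]  1  'c'
  10  s[0:],s[11:]  1  'c'
  11  s[11:],s[4:]  1  'c'
  12  s[4:],s[12:]  2  'cd'
  13  s[12:],s[5:]  0  ''
  14  s[5:],s[9:]  2  'db'
  15  s[9:],s[13:]  1  'd'
  16  s[13:],s[3:]  2  'dc'

n(n+1)/2 = 17·18/2 = 153
Σ LCP = 0 + 1 + 1 + 0 + 1 + 2 + 1 + 1 + 0 + 1 + 1 + 1 + 2 + 0 + 2 + 1 + 2 = 17
distinct = 153 − 17 = 136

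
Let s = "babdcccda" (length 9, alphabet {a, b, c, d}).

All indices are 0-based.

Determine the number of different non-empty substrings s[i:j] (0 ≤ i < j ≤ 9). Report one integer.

sorted suffixes:
  #0 SA[0]=8  'a'
  #1 SA[1]=1  'abdcccda'
  #2 SA[2]=0  'babdcccda'
  #3 SA[3]=2  'bdcccda'
  #4 SA[4]=4  'cccda'
  #5 SA[5]=5  'ccda'
  #6 SA[6]=6  'cda'
  #7 SA[7]=7  'da'
  #8 SA[8]=3  'dcccda'

SA = [8, 1, 0, 2, 4, 5, 6, 7, 3]
rank  pair      lcp
   1  s[8:],s[1:]  1  'a'
   2  s[1:],s[0:]  0  ''
   3  s[0:],s[2:]  1  'b'
   4  s[2:],s[4:]  0  ''
   5  s[4:],s[5:]  2  'cc'
   6  s[5:],s[6:]  1  'c'
   7  s[6:],s[7:]  0  ''
   8  s[7:],s[3:]  1  'd'

n(n+1)/2 = 9·10/2 = 45
Σ LCP = 0 + 1 + 0 + 1 + 0 + 2 + 1 + 0 + 1 = 6
distinct = 45 − 6 = 39

39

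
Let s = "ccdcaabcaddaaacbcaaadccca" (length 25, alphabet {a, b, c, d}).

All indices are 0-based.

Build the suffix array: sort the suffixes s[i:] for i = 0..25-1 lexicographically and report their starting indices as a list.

[24, 11, 17, 4, 12, 18, 5, 13, 19, 8, 15, 6, 23, 16, 3, 7, 14, 22, 21, 0, 1, 10, 2, 20, 9]

rank→(start, suffix):
  0 → (24, 'a')
  1 → (11, 'aaacbcaaadccca')
  2 → (17, 'aaadccca')
  3 → (4, 'aabcaddaaacbcaaadccca')
  4 → (12, 'aacbcaaadccca')
  5 → (18, 'aadccca')
  6 → (5, 'abcaddaaacbcaaadccca')
  7 → (13, 'acbcaaadccca')
  8 → (19, 'adccca')
  9 → (8, 'addaaacbcaaadccca')
  10 → (15, 'bcaaadccca')
  11 → (6, 'bcaddaaacbcaaadccca')
  12 → (23, 'ca')
  13 → (16, 'caaadccca')
  14 → (3, 'caabcaddaaacbcaaadccca')
  15 → (7, 'caddaaacbcaaadccca')
  16 → (14, 'cbcaaadccca')
  17 → (22, 'cca')
  18 → (21, 'ccca')
  19 → (0, 'ccdcaabcaddaaacbcaaadccca')
  20 → (1, 'cdcaabcaddaaacbcaaadccca')
  21 → (10, 'daaacbcaaadccca')
  22 → (2, 'dcaabcaddaaacbcaaadccca')
  23 → (20, 'dccca')
  24 → (9, 'ddaaacbcaaadccca')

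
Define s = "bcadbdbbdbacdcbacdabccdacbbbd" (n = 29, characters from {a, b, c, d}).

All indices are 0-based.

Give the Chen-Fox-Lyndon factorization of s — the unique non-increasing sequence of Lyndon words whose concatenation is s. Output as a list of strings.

["bc", "adbdbbdb", "acdcb", "acd", "abccdacbbbd"]

emit factor 1: 'bc' (i=0, period=2)
emit factor 2: 'adbdbbdb' (i=2, period=8)
emit factor 3: 'acdcb' (i=10, period=5)
emit factor 4: 'acd' (i=15, period=3)
emit factor 5: 'abccdacbbbd' (i=18, period=11)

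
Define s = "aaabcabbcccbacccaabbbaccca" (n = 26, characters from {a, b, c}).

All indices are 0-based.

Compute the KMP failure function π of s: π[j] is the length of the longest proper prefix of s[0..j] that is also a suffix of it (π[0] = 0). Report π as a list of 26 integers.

[0, 1, 2, 0, 0, 1, 0, 0, 0, 0, 0, 0, 1, 0, 0, 0, 1, 2, 0, 0, 0, 1, 0, 0, 0, 1]

π[0] = 0
j=1 s[j]='a': π[1]=1 (border 'a')
j=2 s[j]='a': π[2]=2 (border 'aa')
j=3 s[j]='b': k: 2→1→0; π[3]=0 (border '')
j=4 s[j]='c': π[4]=0 (border '')
j=5 s[j]='a': π[5]=1 (border 'a')
j=6 s[j]='b': k: 1→0; π[6]=0 (border '')
j=7 s[j]='b': π[7]=0 (border '')
j=8 s[j]='c': π[8]=0 (border '')
j=9 s[j]='c': π[9]=0 (border '')
j=10 s[j]='c': π[10]=0 (border '')
j=11 s[j]='b': π[11]=0 (border '')
j=12 s[j]='a': π[12]=1 (border 'a')
j=13 s[j]='c': k: 1→0; π[13]=0 (border '')
j=14 s[j]='c': π[14]=0 (border '')
j=15 s[j]='c': π[15]=0 (border '')
j=16 s[j]='a': π[16]=1 (border 'a')
j=17 s[j]='a': π[17]=2 (border 'aa')
j=18 s[j]='b': k: 2→1→0; π[18]=0 (border '')
j=19 s[j]='b': π[19]=0 (border '')
j=20 s[j]='b': π[20]=0 (border '')
j=21 s[j]='a': π[21]=1 (border 'a')
j=22 s[j]='c': k: 1→0; π[22]=0 (border '')
j=23 s[j]='c': π[23]=0 (border '')
j=24 s[j]='c': π[24]=0 (border '')
j=25 s[j]='a': π[25]=1 (border 'a')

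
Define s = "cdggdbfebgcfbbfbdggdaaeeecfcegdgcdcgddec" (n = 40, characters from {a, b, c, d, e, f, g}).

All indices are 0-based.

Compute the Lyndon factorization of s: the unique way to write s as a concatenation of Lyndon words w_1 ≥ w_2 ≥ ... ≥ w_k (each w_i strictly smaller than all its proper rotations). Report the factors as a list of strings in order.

emit factor 1: 'cdggd' (i=0, period=5)
emit factor 2: 'bfebgcf' (i=5, period=7)
emit factor 3: 'bbfbdggd' (i=12, period=8)
emit factor 4: 'aaeeecfcegdgcdcgddec' (i=20, period=20)

["cdggd", "bfebgcf", "bbfbdggd", "aaeeecfcegdgcdcgddec"]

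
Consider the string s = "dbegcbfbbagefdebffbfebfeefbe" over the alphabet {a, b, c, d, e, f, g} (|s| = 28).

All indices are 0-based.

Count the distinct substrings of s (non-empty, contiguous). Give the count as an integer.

rank→(start, suffix):
  0 → (9, 'agefdebffbfebfeefbe')
  1 → (8, 'bagefdebffbfebfeefbe')
  2 → (7, 'bbagefdebffbfebfeefbe')
  3 → (26, 'be')
  4 → (1, 'begcbfbbagefdebffbfebfeefbe')
  5 → (5, 'bfbbagefdebffbfebfeefbe')
  6 → (18, 'bfebfeefbe')
  7 → (21, 'bfeefbe')
  8 → (15, 'bffbfebfeefbe')
  9 → (4, 'cbfbbagefdebffbfebfeefbe')
  10 → (0, 'dbegcbfbbagefdebffbfebfeefbe')
  11 → (13, 'debffbfebfeefbe')
  12 → (27, 'e')
  13 → (20, 'ebfeefbe')
  14 → (14, 'ebffbfebfeefbe')
  15 → (23, 'eefbe')
  16 → (24, 'efbe')
  17 → (11, 'efdebffbfebfeefbe')
  18 → (2, 'egcbfbbagefdebffbfebfeefbe')
  19 → (6, 'fbbagefdebffbfebfeefbe')
  20 → (25, 'fbe')
  21 → (17, 'fbfebfeefbe')
  22 → (12, 'fdebffbfebfeefbe')
  23 → (19, 'febfeefbe')
  24 → (22, 'feefbe')
  25 → (16, 'ffbfebfeefbe')
  26 → (3, 'gcbfbbagefdebffbfebfeefbe')
  27 → (10, 'gefdebffbfebfeefbe')

SA = [9, 8, 7, 26, 1, 5, 18, 21, 15, 4, 0, 13, 27, 20, 14, 23, 24, 11, 2, 6, 25, 17, 12, 19, 22, 16, 3, 10]
[i] adj suffixes → lcp
  [1] 9/8 → 0 ('')
  [2] 8/7 → 1 ('b')
  [3] 7/26 → 1 ('b')
  [4] 26/1 → 2 ('be')
  [5] 1/5 → 1 ('b')
  [6] 5/18 → 2 ('bf')
  [7] 18/21 → 3 ('bfe')
  [8] 21/15 → 2 ('bf')
  [9] 15/4 → 0 ('')
  [10] 4/0 → 0 ('')
  [11] 0/13 → 1 ('d')
  [12] 13/27 → 0 ('')
  [13] 27/20 → 1 ('e')
  [14] 20/14 → 3 ('ebf')
  [15] 14/23 → 1 ('e')
  [16] 23/24 → 1 ('e')
  [17] 24/11 → 2 ('ef')
  [18] 11/2 → 1 ('e')
  [19] 2/6 → 0 ('')
  [20] 6/25 → 2 ('fb')
  [21] 25/17 → 2 ('fb')
  [22] 17/12 → 1 ('f')
  [23] 12/19 → 1 ('f')
  [24] 19/22 → 2 ('fe')
  [25] 22/16 → 1 ('f')
  [26] 16/3 → 0 ('')
  [27] 3/10 → 1 ('g')

n(n+1)/2 = 28·29/2 = 406
Σ LCP = 0 + 0 + 1 + 1 + 2 + 1 + 2 + 3 + 2 + 0 + 0 + 1 + 0 + 1 + 3 + 1 + 1 + 2 + 1 + 0 + 2 + 2 + 1 + 1 + 2 + 1 + 0 + 1 = 32
distinct = 406 − 32 = 374

374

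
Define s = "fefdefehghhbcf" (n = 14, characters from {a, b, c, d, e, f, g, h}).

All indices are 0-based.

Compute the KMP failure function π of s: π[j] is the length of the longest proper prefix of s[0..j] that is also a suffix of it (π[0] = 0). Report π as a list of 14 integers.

[0, 0, 1, 0, 0, 1, 2, 0, 0, 0, 0, 0, 0, 1]

π[0] = 0
j=1 s[j]='e': π[1]=0 (border '')
j=2 s[j]='f': π[2]=1 (border 'f')
j=3 s[j]='d': k: 1→0; π[3]=0 (border '')
j=4 s[j]='e': π[4]=0 (border '')
j=5 s[j]='f': π[5]=1 (border 'f')
j=6 s[j]='e': π[6]=2 (border 'fe')
j=7 s[j]='h': k: 2→0; π[7]=0 (border '')
j=8 s[j]='g': π[8]=0 (border '')
j=9 s[j]='h': π[9]=0 (border '')
j=10 s[j]='h': π[10]=0 (border '')
j=11 s[j]='b': π[11]=0 (border '')
j=12 s[j]='c': π[12]=0 (border '')
j=13 s[j]='f': π[13]=1 (border 'f')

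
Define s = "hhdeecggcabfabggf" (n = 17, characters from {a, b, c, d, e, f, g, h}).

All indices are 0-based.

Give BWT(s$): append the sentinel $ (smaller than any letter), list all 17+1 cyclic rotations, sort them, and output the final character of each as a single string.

rank  rotation            last
    0  $hhdeecggcabfabggf  f
    1  abfabggf$hhdeecggc  c
    2  abggf$hhdeecggcabf  f
    3  bfabggf$hhdeecggca  a
    4  bggf$hhdeecggcabfa  a
    5  cabfabggf$hhdeecgg  g
    6  cggcabfabggf$hhdee  e
    7  deecggcabfabggf$hh  h
    8  ecggcabfabggf$hhde  e
    9  eecggcabfabggf$hhd  d
   10  f$hhdeecggcabfabgg  g
   11  fabggf$hhdeecggcab  b
   12  gcabfabggf$hhdeecg  g
   13  gf$hhdeecggcabfabg  g
   14  ggcabfabggf$hhdeec  c
   15  ggf$hhdeecggcabfab  b
   16  hdeecggcabfabggf$h  h
   17  hhdeecggcabfabggf$  $

fcfaagehedgbggcbh$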